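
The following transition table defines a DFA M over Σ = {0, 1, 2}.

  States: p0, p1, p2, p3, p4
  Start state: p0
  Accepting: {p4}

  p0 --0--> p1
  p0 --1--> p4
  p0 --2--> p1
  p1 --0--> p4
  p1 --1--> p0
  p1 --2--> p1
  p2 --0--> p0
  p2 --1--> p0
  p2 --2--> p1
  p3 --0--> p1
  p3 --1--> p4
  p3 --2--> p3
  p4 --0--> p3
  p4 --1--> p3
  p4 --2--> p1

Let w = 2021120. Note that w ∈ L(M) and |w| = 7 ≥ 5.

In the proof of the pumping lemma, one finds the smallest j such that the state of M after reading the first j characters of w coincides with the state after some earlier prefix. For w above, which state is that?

Run of M on w = 2 0 2 1 1 2 0:
  step 0: p0  (start)
  step 1: p1  (read 2: p0→p1)
  step 2: p4  (read 0: p1→p4)
  step 3: p1  (read 2: p4→p1)   ← first repeat (p1 seen earlier)
  step 4: p0  (read 1: p1→p0)
  step 5: p4  (read 1: p0→p4)
  step 6: p1  (read 2: p4→p1)
  step 7: p4  (read 0: p1→p4)

The earliest repeat is at step j = 3: M is in p1, which it already visited at step i = 1.
The DFA has 5 states, so the proof of the pumping lemma guarantees a repeated state among the first 5+1 visited; the segment between the two visits is the pumpable y.

p1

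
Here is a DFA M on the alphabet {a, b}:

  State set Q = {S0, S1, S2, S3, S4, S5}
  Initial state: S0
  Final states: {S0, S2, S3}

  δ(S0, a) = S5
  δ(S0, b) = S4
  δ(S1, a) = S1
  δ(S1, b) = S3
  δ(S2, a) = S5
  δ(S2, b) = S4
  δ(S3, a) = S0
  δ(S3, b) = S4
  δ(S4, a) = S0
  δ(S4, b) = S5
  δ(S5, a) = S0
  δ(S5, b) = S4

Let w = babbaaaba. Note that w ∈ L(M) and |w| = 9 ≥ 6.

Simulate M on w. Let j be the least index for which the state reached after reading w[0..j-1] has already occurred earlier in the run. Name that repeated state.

Run of M on w = b a b b a a a b a:
  step 0: S0  (start)
  step 1: S4  (read b: S0→S4)
  step 2: S0  (read a: S4→S0)   ← first repeat (S0 seen earlier)
  step 3: S4  (read b: S0→S4)
  step 4: S5  (read b: S4→S5)
  step 5: S0  (read a: S5→S0)
  step 6: S5  (read a: S0→S5)
  step 7: S0  (read a: S5→S0)
  step 8: S4  (read b: S0→S4)
  step 9: S0  (read a: S4→S0)

The earliest repeat is at step j = 2: M is in S0, which it already visited at step i = 0.

S0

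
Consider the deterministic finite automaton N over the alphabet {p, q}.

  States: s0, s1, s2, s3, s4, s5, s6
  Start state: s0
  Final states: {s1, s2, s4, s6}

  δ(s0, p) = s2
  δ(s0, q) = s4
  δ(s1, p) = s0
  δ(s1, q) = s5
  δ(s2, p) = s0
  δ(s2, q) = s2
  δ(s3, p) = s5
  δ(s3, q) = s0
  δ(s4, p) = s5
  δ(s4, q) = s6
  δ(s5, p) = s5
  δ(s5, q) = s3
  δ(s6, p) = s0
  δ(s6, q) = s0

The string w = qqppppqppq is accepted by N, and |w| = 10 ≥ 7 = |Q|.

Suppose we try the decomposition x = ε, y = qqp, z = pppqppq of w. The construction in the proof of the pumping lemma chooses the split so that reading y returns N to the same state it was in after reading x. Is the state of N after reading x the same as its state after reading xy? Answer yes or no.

yes

Run of N on the first 3 characters of w = q q p:
  step 0: s0  (start)
  step 1: s4  (read q: s0→s4)
  step 2: s6  (read q: s4→s6)
  step 3: s0  (read p: s6→s0)

After x (step 0): s0. After xy (step 3): s0.
They match, so y = qqp drives N around a cycle from s0 back to itself; pumping y any number of times keeps N in s0 before reading z, and xyⁱz ∈ L(N) for every i ≥ 0.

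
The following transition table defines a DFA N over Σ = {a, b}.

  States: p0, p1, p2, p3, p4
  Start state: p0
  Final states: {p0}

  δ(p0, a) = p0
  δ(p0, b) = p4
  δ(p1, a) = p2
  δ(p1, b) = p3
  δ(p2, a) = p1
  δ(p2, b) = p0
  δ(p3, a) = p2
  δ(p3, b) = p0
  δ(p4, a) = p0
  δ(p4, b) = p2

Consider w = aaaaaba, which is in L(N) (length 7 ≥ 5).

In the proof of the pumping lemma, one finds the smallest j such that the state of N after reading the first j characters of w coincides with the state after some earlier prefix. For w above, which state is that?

p0

State sequence: p0 -a-> p0 -a-> p0 -a-> p0 -a-> p0 -a-> p0 -b-> p4 -a-> p0
First repeat at step 1: p0 was already visited.

The earliest repeat is at step j = 1: N is in p0, which it already visited at step i = 0.
Pumping length from the standard proof: p = 5 (the number of states). The repeated state found above gives |xy| = j ≤ 5 and |y| = j − i ≥ 1.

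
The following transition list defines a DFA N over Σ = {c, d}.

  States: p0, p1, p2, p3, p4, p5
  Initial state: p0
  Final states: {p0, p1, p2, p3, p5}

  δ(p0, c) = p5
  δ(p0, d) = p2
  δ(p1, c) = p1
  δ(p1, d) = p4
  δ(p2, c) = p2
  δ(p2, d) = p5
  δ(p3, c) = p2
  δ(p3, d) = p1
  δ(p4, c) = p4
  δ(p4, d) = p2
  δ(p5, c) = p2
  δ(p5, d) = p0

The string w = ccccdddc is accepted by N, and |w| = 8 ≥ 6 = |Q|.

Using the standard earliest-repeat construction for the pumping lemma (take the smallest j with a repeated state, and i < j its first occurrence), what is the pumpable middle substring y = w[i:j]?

State sequence: p0 -c-> p5 -c-> p2 -c-> p2 -c-> p2 -d-> p5 -d-> p0 -d-> p2 -c-> p2
First repeat at step 3: p2 was already visited.

So i = 2, j = 3, giving x = w[0:2] = cc, y = w[2:3] = c, z = w[3:8] = cdddc.
Check: |xy| = 3 ≤ 6 and |y| = 1 ≥ 1. Reading y takes N from p2 back to p2, so every xyⁱz is accepted.

c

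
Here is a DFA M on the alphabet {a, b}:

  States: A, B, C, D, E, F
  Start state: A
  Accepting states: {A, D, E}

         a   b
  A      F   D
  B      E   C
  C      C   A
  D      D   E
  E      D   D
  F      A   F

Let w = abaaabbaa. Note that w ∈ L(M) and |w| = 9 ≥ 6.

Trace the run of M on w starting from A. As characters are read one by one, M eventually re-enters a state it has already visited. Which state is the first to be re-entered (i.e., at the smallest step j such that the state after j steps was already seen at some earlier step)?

State sequence: A -a-> F -b-> F -a-> A -a-> F -a-> A -b-> D -b-> E -a-> D -a-> D
First repeat at step 2: F was already visited.

The earliest repeat is at step j = 2: M is in F, which it already visited at step i = 1.
The DFA has 6 states, so the proof of the pumping lemma guarantees a repeated state among the first 6+1 visited; the segment between the two visits is the pumpable y.

F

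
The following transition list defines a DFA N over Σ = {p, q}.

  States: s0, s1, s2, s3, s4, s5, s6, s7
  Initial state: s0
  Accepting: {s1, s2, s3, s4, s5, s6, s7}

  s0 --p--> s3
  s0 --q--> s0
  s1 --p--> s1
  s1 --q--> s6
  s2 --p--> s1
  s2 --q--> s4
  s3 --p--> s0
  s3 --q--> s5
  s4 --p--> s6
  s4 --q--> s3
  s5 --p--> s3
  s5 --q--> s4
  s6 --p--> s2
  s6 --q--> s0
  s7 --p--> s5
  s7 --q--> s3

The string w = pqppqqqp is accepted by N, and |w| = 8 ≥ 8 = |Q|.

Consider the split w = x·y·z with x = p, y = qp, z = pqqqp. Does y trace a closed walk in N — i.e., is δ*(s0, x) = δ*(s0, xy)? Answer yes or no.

State sequence: s0 -p-> s3 -q-> s5 -p-> s3

After x (step 1): s3. After xy (step 3): s3.
They match, so y = qp drives N around a cycle from s3 back to itself; pumping y any number of times keeps N in s3 before reading z, and xyⁱz ∈ L(N) for every i ≥ 0.

yes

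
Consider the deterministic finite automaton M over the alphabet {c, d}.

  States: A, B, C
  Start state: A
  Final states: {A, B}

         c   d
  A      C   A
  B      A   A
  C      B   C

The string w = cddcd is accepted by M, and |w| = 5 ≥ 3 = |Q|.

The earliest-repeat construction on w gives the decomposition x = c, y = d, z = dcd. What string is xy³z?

cddddcd

xy^3z = c·d·d·d·dcd = cddddcd.
Reading y = d takes M from C back to C, so after x·y·y·y the machine is still in C, and z then leads to the accepting state A. Hence cddddcd ∈ L(M).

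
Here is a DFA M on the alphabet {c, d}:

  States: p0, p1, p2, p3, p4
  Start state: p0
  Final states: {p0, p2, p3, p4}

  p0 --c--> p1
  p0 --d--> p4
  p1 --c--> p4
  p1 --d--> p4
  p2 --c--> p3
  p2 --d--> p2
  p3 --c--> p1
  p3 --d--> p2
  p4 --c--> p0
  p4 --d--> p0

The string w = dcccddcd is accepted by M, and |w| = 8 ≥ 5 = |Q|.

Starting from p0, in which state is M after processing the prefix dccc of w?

State sequence: p0 -d-> p4 -c-> p0 -c-> p1 -c-> p4

After reading 4 characters, M is in state p4.
(This kind of state-tracing is the core of the pumping-lemma construction: with 5 states, pigeonhole forces a repeat within the first 5 steps.)

p4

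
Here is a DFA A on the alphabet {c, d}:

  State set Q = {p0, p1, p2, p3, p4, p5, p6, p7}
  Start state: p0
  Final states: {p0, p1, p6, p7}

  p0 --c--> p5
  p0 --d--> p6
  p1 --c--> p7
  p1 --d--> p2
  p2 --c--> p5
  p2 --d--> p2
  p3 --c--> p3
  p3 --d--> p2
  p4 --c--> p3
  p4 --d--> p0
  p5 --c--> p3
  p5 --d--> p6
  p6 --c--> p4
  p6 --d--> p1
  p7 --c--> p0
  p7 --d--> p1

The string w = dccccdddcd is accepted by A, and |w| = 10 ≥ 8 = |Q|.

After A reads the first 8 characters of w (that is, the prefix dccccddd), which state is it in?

p2

State sequence: p0 -d-> p6 -c-> p4 -c-> p3 -c-> p3 -c-> p3 -d-> p2 -d-> p2 -d-> p2

After reading 8 characters, A is in state p2.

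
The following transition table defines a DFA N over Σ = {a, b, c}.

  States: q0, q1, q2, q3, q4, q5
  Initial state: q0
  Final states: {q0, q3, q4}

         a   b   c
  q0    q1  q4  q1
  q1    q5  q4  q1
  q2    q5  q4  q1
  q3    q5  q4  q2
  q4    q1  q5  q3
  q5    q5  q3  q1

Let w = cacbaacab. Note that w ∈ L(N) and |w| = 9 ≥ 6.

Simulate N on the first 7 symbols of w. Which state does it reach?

q1

Run of N on the first 7 characters of w = c a c b a a c:
  step 0: q0  (start)
  step 1: q1  (read c: q0→q1)
  step 2: q5  (read a: q1→q5)
  step 3: q1  (read c: q5→q1)
  step 4: q4  (read b: q1→q4)
  step 5: q1  (read a: q4→q1)
  step 6: q5  (read a: q1→q5)
  step 7: q1  (read c: q5→q1)

After reading 7 characters, N is in state q1.
(This kind of state-tracing is the core of the pumping-lemma construction: with 6 states, pigeonhole forces a repeat within the first 6 steps.)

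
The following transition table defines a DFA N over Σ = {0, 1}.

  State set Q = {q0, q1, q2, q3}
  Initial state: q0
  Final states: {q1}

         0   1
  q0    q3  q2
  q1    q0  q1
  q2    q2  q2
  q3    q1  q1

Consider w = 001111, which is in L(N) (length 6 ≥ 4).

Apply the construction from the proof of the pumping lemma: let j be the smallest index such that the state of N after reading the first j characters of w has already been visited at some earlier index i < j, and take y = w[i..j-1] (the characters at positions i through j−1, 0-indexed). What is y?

State sequence: q0 -0-> q3 -0-> q1 -1-> q1 -1-> q1 -1-> q1 -1-> q1
First repeat at step 3: q1 was already visited.

So i = 2, j = 3, giving x = w[0:2] = 00, y = w[2:3] = 1, z = w[3:6] = 111.
Check: |xy| = 3 ≤ 4 and |y| = 1 ≥ 1. Reading y takes N from q1 back to q1, so every xyⁱz is accepted.

1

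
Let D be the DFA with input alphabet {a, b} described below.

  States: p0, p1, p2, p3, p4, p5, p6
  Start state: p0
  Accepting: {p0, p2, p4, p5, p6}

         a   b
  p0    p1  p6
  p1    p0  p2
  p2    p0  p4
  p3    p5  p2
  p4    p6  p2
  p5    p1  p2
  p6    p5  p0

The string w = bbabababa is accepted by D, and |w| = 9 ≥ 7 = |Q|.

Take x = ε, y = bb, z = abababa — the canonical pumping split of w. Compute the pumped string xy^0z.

abababa

xy⁰z = xz = ε·abababa = abababa.
Reading y = bb takes D from p0 back to p0, so after x the machine is still in p0, and z then leads to the accepting state p0. Hence abababa ∈ L(D).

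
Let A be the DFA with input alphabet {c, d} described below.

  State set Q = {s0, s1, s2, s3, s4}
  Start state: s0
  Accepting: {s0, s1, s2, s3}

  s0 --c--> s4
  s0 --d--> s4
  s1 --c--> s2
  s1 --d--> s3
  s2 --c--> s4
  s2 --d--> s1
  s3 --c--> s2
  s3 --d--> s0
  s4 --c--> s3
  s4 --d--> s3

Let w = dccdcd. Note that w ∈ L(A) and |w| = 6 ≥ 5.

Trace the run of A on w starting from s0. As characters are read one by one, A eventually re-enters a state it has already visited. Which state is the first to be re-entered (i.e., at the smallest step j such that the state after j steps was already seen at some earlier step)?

s2

Run of A on w = d c c d c d:
  step 0: s0  (start)
  step 1: s4  (read d: s0→s4)
  step 2: s3  (read c: s4→s3)
  step 3: s2  (read c: s3→s2)
  step 4: s1  (read d: s2→s1)
  step 5: s2  (read c: s1→s2)   ← first repeat (s2 seen earlier)
  step 6: s1  (read d: s2→s1)

The earliest repeat is at step j = 5: A is in s2, which it already visited at step i = 3.
With |Q| = 5, pigeonhole forces a state repeat no later than step 5; the substring read between the first and second visits to that state can be pumped.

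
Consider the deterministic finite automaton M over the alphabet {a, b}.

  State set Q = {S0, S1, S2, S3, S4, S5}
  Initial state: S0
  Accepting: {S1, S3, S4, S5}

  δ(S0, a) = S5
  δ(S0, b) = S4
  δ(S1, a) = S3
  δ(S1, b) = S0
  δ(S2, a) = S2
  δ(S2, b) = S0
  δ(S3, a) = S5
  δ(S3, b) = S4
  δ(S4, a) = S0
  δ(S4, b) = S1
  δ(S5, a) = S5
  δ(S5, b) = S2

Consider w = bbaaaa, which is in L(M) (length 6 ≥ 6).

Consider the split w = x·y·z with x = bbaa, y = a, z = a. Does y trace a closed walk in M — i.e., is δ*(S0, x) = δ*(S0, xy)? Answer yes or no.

Run of M on the first 5 characters of w = b b a a a:
  step 0: S0  (start)
  step 1: S4  (read b: S0→S4)
  step 2: S1  (read b: S4→S1)
  step 3: S3  (read a: S1→S3)
  step 4: S5  (read a: S3→S5)
  step 5: S5  (read a: S5→S5)

After x (step 4): S5. After xy (step 5): S5.
They match, so y = a drives M around a cycle from S5 back to itself; pumping y any number of times keeps M in S5 before reading z, and xyⁱz ∈ L(M) for every i ≥ 0.

yes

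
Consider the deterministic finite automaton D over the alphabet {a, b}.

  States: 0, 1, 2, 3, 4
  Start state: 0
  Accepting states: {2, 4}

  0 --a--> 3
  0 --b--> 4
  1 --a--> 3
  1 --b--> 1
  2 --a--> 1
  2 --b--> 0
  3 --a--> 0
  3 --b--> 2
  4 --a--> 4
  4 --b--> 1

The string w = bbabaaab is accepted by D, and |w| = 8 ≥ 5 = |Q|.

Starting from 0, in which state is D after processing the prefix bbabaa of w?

3

Run of D on the first 6 characters of w = b b a b a a:
  step 0: 0  (start)
  step 1: 4  (read b: 0→4)
  step 2: 1  (read b: 4→1)
  step 3: 3  (read a: 1→3)
  step 4: 2  (read b: 3→2)
  step 5: 1  (read a: 2→1)
  step 6: 3  (read a: 1→3)

After reading 6 characters, D is in state 3.
(This kind of state-tracing is the core of the pumping-lemma construction: with 5 states, pigeonhole forces a repeat within the first 5 steps.)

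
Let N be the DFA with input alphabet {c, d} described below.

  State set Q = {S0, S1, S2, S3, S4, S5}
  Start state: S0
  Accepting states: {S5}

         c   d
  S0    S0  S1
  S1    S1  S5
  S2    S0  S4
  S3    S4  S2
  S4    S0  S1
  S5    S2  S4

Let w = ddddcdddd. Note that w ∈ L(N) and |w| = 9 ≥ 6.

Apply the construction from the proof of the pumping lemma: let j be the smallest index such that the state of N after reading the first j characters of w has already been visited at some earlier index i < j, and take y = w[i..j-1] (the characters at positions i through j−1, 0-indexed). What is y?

Run of N on w = d d d d c d d d d:
  step 0: S0  (start)
  step 1: S1  (read d: S0→S1)
  step 2: S5  (read d: S1→S5)
  step 3: S4  (read d: S5→S4)
  step 4: S1  (read d: S4→S1)   ← first repeat (S1 seen earlier)
  step 5: S1  (read c: S1→S1)
  step 6: S5  (read d: S1→S5)
  step 7: S4  (read d: S5→S4)
  step 8: S1  (read d: S4→S1)
  step 9: S5  (read d: S1→S5)

So i = 1, j = 4, giving x = w[0:1] = d, y = w[1:4] = ddd, z = w[4:9] = cdddd.
Check: |xy| = 4 ≤ 6 and |y| = 3 ≥ 1. Reading y takes N from S1 back to S1, so every xyⁱz is accepted.

ddd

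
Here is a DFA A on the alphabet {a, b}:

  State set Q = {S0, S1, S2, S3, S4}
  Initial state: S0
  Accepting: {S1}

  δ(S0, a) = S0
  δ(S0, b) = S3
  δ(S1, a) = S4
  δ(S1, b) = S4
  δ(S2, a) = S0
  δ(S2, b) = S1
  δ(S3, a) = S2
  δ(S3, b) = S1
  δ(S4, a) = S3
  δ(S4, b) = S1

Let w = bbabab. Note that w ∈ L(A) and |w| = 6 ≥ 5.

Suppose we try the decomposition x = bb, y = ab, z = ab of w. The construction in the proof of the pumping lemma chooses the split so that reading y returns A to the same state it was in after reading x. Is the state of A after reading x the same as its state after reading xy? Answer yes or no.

State sequence: S0 -b-> S3 -b-> S1 -a-> S4 -b-> S1

After x (step 2): S1. After xy (step 4): S1.
They match, so y = ab drives A around a cycle from S1 back to itself; pumping y any number of times keeps A in S1 before reading z, and xyⁱz ∈ L(A) for every i ≥ 0.

yes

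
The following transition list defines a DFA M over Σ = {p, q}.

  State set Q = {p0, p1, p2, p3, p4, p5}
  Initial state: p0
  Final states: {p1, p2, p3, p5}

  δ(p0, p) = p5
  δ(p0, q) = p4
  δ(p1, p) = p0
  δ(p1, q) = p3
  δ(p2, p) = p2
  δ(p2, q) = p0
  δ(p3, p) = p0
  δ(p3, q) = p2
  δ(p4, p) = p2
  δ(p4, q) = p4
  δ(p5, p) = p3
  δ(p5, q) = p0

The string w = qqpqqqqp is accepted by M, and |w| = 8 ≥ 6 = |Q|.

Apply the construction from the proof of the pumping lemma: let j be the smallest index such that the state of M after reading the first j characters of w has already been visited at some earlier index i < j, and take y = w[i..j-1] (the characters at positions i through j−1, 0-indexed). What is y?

State sequence: p0 -q-> p4 -q-> p4 -p-> p2 -q-> p0 -q-> p4 -q-> p4 -q-> p4 -p-> p2
First repeat at step 2: p4 was already visited.

So i = 1, j = 2, giving x = w[0:1] = q, y = w[1:2] = q, z = w[2:8] = pqqqqp.
Check: |xy| = 2 ≤ 6 and |y| = 1 ≥ 1. Reading y takes M from p4 back to p4, so every xyⁱz is accepted.
Since M has 6 states, any run of length ≥ 6 visits 6+1 states, so by pigeonhole some state repeats within the first 6 steps — that repeat gives the pumpable loop.

q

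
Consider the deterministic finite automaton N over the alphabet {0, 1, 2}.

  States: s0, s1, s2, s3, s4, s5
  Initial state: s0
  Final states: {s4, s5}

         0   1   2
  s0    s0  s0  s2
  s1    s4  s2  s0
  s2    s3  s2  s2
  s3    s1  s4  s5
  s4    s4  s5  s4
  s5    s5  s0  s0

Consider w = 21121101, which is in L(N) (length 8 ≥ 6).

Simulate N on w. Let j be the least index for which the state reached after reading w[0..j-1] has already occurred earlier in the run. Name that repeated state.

Run of N on w = 2 1 1 2 1 1 0 1:
  step 0: s0  (start)
  step 1: s2  (read 2: s0→s2)
  step 2: s2  (read 1: s2→s2)   ← first repeat (s2 seen earlier)
  step 3: s2  (read 1: s2→s2)
  step 4: s2  (read 2: s2→s2)
  step 5: s2  (read 1: s2→s2)
  step 6: s2  (read 1: s2→s2)
  step 7: s3  (read 0: s2→s3)
  step 8: s4  (read 1: s3→s4)

The earliest repeat is at step j = 2: N is in s2, which it already visited at step i = 1.

s2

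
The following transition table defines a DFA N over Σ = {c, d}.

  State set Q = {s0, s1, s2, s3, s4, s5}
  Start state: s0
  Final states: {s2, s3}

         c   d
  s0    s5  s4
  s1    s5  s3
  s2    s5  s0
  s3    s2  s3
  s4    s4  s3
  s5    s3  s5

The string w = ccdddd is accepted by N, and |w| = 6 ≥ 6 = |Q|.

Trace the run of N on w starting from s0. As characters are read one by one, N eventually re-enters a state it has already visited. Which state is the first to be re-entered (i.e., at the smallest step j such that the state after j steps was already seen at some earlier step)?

s3

State sequence: s0 -c-> s5 -c-> s3 -d-> s3 -d-> s3 -d-> s3 -d-> s3
First repeat at step 3: s3 was already visited.

The earliest repeat is at step j = 3: N is in s3, which it already visited at step i = 2.
The DFA has 6 states, so the proof of the pumping lemma guarantees a repeated state among the first 6+1 visited; the segment between the two visits is the pumpable y.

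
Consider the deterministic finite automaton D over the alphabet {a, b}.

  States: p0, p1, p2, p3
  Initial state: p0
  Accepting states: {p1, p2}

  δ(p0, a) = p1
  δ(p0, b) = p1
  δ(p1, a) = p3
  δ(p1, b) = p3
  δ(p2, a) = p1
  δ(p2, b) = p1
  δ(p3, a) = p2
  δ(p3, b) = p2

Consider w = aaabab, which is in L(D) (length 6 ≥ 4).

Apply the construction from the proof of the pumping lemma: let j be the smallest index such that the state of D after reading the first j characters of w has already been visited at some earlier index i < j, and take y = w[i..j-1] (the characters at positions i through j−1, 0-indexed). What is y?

State sequence: p0 -a-> p1 -a-> p3 -a-> p2 -b-> p1 -a-> p3 -b-> p2
First repeat at step 4: p1 was already visited.

So i = 1, j = 4, giving x = w[0:1] = a, y = w[1:4] = aab, z = w[4:6] = ab.
Check: |xy| = 4 ≤ 4 and |y| = 3 ≥ 1. Reading y takes D from p1 back to p1, so every xyⁱz is accepted.
Pumping length from the standard proof: p = 4 (the number of states). The repeated state found above gives |xy| = j ≤ 4 and |y| = j − i ≥ 1.

aab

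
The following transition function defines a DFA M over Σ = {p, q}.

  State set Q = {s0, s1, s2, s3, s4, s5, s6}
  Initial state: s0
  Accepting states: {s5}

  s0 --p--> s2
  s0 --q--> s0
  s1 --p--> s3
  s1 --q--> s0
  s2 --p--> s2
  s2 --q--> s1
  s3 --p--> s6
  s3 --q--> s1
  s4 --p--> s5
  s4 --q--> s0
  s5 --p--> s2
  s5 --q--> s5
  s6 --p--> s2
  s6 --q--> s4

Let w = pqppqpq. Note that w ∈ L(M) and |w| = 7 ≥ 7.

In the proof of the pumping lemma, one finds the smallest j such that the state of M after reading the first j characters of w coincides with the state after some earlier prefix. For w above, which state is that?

s5

Run of M on w = p q p p q p q:
  step 0: s0  (start)
  step 1: s2  (read p: s0→s2)
  step 2: s1  (read q: s2→s1)
  step 3: s3  (read p: s1→s3)
  step 4: s6  (read p: s3→s6)
  step 5: s4  (read q: s6→s4)
  step 6: s5  (read p: s4→s5)
  step 7: s5  (read q: s5→s5)   ← first repeat (s5 seen earlier)

The earliest repeat is at step j = 7: M is in s5, which it already visited at step i = 6.
Pumping length from the standard proof: p = 7 (the number of states). The repeated state found above gives |xy| = j ≤ 7 and |y| = j − i ≥ 1.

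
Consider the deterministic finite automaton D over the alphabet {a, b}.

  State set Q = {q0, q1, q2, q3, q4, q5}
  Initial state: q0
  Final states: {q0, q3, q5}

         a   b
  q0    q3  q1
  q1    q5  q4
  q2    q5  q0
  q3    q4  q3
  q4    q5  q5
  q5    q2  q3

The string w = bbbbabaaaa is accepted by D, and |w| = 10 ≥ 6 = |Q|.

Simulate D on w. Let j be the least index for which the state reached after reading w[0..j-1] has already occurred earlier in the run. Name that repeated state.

q4

Run of D on w = b b b b a b a a a a:
  step 0: q0  (start)
  step 1: q1  (read b: q0→q1)
  step 2: q4  (read b: q1→q4)
  step 3: q5  (read b: q4→q5)
  step 4: q3  (read b: q5→q3)
  step 5: q4  (read a: q3→q4)   ← first repeat (q4 seen earlier)
  step 6: q5  (read b: q4→q5)
  step 7: q2  (read a: q5→q2)
  step 8: q5  (read a: q2→q5)
  step 9: q2  (read a: q5→q2)
  step 10: q5  (read a: q2→q5)

The earliest repeat is at step j = 5: D is in q4, which it already visited at step i = 2.
Pumping length from the standard proof: p = 6 (the number of states). The repeated state found above gives |xy| = j ≤ 6 and |y| = j − i ≥ 1.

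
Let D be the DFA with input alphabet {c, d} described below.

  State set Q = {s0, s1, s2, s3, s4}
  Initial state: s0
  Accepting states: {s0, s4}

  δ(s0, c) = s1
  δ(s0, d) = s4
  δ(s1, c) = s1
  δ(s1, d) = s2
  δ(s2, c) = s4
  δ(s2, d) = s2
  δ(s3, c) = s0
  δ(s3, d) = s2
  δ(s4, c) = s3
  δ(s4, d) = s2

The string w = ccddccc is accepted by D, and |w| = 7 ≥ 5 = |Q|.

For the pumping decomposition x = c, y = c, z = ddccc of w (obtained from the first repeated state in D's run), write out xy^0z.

xy⁰z = xz = c·ddccc = cddccc.
Reading y = c takes D from s1 back to s1, so after x the machine is still in s1, and z then leads to the accepting state s0. Hence cddccc ∈ L(D).

cddccc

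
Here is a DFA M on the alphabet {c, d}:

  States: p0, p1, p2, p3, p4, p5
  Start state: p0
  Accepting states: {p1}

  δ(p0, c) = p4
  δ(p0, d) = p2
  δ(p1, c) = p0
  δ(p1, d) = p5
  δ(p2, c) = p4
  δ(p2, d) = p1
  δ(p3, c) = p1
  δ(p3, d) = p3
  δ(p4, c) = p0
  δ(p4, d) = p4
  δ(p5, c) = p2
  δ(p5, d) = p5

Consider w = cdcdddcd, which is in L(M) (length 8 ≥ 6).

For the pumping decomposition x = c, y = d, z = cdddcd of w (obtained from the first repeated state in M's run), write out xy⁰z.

xy⁰z = xz = c·cdddcd = ccdddcd.
Reading y = d takes M from p4 back to p4, so after x the machine is still in p4, and z then leads to the accepting state p1. Hence ccdddcd ∈ L(M).

ccdddcd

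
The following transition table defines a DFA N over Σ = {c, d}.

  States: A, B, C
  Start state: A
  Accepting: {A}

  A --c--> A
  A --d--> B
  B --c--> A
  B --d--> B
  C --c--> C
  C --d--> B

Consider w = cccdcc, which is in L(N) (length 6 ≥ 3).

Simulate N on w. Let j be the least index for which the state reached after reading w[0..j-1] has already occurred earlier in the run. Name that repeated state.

Run of N on w = c c c d c c:
  step 0: A  (start)
  step 1: A  (read c: A→A)   ← first repeat (A seen earlier)
  step 2: A  (read c: A→A)
  step 3: A  (read c: A→A)
  step 4: B  (read d: A→B)
  step 5: A  (read c: B→A)
  step 6: A  (read c: A→A)

The earliest repeat is at step j = 1: N is in A, which it already visited at step i = 0.

A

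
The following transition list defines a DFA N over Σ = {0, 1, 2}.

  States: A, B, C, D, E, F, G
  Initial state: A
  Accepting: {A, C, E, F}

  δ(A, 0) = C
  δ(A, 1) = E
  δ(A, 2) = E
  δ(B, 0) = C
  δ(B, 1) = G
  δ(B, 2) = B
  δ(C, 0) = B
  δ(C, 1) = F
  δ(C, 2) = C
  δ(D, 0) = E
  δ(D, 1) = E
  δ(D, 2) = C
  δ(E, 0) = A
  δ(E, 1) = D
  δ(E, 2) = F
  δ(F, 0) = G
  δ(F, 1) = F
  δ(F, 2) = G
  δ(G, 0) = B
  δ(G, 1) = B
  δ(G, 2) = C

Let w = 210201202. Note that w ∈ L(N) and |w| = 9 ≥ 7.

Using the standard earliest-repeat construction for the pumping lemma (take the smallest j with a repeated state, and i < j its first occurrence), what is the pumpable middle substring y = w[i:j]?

10

State sequence: A -2-> E -1-> D -0-> E -2-> F -0-> G -1-> B -2-> B -0-> C -2-> C
First repeat at step 3: E was already visited.

So i = 1, j = 3, giving x = w[0:1] = 2, y = w[1:3] = 10, z = w[3:9] = 201202.
Check: |xy| = 3 ≤ 7 and |y| = 2 ≥ 1. Reading y takes N from E back to E, so every xyⁱz is accepted.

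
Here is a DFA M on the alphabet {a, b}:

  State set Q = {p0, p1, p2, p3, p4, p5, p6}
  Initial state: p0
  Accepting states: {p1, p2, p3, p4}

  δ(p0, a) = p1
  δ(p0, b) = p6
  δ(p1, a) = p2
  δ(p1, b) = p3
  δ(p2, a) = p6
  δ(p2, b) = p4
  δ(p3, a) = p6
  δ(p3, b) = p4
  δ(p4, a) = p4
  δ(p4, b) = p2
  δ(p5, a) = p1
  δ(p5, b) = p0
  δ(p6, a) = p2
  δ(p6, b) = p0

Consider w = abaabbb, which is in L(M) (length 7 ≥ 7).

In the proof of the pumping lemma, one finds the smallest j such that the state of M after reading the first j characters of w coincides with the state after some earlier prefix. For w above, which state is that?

p2

Run of M on w = a b a a b b b:
  step 0: p0  (start)
  step 1: p1  (read a: p0→p1)
  step 2: p3  (read b: p1→p3)
  step 3: p6  (read a: p3→p6)
  step 4: p2  (read a: p6→p2)
  step 5: p4  (read b: p2→p4)
  step 6: p2  (read b: p4→p2)   ← first repeat (p2 seen earlier)
  step 7: p4  (read b: p2→p4)

The earliest repeat is at step j = 6: M is in p2, which it already visited at step i = 4.
The DFA has 7 states, so the proof of the pumping lemma guarantees a repeated state among the first 7+1 visited; the segment between the two visits is the pumpable y.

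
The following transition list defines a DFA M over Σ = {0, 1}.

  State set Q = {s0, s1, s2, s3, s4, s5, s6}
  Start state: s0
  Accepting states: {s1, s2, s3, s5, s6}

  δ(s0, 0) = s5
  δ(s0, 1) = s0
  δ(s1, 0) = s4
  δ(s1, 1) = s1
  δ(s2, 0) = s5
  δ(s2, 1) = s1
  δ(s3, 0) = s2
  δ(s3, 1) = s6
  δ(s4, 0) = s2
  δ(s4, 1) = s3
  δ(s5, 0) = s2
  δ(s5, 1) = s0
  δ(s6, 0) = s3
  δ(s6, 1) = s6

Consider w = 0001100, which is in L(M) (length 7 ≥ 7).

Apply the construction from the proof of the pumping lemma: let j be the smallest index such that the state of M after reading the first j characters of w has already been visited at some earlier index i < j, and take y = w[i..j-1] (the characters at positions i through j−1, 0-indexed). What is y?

Run of M on w = 0 0 0 1 1 0 0:
  step 0: s0  (start)
  step 1: s5  (read 0: s0→s5)
  step 2: s2  (read 0: s5→s2)
  step 3: s5  (read 0: s2→s5)   ← first repeat (s5 seen earlier)
  step 4: s0  (read 1: s5→s0)
  step 5: s0  (read 1: s0→s0)
  step 6: s5  (read 0: s0→s5)
  step 7: s2  (read 0: s5→s2)

So i = 1, j = 3, giving x = w[0:1] = 0, y = w[1:3] = 00, z = w[3:7] = 1100.
Check: |xy| = 3 ≤ 7 and |y| = 2 ≥ 1. Reading y takes M from s5 back to s5, so every xyⁱz is accepted.

00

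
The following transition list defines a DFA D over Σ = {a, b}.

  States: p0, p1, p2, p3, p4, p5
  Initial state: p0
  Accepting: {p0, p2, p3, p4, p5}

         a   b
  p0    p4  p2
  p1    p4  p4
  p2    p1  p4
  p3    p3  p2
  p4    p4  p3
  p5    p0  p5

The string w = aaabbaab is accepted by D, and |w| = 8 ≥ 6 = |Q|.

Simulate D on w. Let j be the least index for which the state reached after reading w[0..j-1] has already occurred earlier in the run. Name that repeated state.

p4

State sequence: p0 -a-> p4 -a-> p4 -a-> p4 -b-> p3 -b-> p2 -a-> p1 -a-> p4 -b-> p3
First repeat at step 2: p4 was already visited.

The earliest repeat is at step j = 2: D is in p4, which it already visited at step i = 1.
The DFA has 6 states, so the proof of the pumping lemma guarantees a repeated state among the first 6+1 visited; the segment between the two visits is the pumpable y.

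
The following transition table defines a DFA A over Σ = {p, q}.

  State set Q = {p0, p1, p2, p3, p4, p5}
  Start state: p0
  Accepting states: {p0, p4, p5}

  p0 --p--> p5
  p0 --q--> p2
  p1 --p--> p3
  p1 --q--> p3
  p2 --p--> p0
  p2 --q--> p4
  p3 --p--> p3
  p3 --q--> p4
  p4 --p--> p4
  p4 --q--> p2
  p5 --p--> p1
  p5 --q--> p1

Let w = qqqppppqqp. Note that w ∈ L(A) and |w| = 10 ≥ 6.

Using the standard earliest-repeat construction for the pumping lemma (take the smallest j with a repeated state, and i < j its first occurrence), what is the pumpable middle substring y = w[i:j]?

qq

Run of A on w = q q q p p p p q q p:
  step 0: p0  (start)
  step 1: p2  (read q: p0→p2)
  step 2: p4  (read q: p2→p4)
  step 3: p2  (read q: p4→p2)   ← first repeat (p2 seen earlier)
  step 4: p0  (read p: p2→p0)
  step 5: p5  (read p: p0→p5)
  step 6: p1  (read p: p5→p1)
  step 7: p3  (read p: p1→p3)
  step 8: p4  (read q: p3→p4)
  step 9: p2  (read q: p4→p2)
  step 10: p0  (read p: p2→p0)

So i = 1, j = 3, giving x = w[0:1] = q, y = w[1:3] = qq, z = w[3:10] = ppppqqp.
Check: |xy| = 3 ≤ 6 and |y| = 2 ≥ 1. Reading y takes A from p2 back to p2, so every xyⁱz is accepted.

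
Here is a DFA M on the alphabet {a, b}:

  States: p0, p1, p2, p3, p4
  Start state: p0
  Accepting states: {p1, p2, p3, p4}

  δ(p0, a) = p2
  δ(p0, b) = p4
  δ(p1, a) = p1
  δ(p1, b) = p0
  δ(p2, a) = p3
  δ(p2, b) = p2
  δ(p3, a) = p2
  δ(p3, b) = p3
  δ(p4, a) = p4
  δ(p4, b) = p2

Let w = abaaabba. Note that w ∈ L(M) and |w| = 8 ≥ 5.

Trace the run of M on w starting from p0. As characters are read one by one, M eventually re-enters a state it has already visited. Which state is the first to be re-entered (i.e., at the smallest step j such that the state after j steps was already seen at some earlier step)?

State sequence: p0 -a-> p2 -b-> p2 -a-> p3 -a-> p2 -a-> p3 -b-> p3 -b-> p3 -a-> p2
First repeat at step 2: p2 was already visited.

The earliest repeat is at step j = 2: M is in p2, which it already visited at step i = 1.
The DFA has 5 states, so the proof of the pumping lemma guarantees a repeated state among the first 5+1 visited; the segment between the two visits is the pumpable y.

p2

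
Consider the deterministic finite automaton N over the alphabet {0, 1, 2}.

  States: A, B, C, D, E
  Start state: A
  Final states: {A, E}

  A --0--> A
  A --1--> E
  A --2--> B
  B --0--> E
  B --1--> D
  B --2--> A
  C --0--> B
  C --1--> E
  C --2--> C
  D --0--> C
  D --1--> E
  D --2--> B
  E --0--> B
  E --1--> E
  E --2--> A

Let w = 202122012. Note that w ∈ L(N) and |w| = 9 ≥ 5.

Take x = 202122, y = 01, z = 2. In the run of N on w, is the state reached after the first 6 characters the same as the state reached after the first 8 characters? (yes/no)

State sequence: A -2-> B -0-> E -2-> A -1-> E -2-> A -2-> B -0-> E -1-> E

After x (step 6): B. After xy (step 8): E.
They differ (B ≠ E), so y is not a cycle from the state after x; this split is not the one the pumping-lemma construction produces, and pumping y need not keep the string in L(N).

no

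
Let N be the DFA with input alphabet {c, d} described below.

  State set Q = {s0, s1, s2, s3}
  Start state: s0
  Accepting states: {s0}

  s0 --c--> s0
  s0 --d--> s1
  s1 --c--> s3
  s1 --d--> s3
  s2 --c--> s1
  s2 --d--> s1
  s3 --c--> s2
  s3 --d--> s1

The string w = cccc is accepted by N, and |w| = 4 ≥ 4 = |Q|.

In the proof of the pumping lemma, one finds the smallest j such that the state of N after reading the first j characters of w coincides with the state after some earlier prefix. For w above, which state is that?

s0

Run of N on w = c c c c:
  step 0: s0  (start)
  step 1: s0  (read c: s0→s0)   ← first repeat (s0 seen earlier)
  step 2: s0  (read c: s0→s0)
  step 3: s0  (read c: s0→s0)
  step 4: s0  (read c: s0→s0)

The earliest repeat is at step j = 1: N is in s0, which it already visited at step i = 0.
Pumping length from the standard proof: p = 4 (the number of states). The repeated state found above gives |xy| = j ≤ 4 and |y| = j − i ≥ 1.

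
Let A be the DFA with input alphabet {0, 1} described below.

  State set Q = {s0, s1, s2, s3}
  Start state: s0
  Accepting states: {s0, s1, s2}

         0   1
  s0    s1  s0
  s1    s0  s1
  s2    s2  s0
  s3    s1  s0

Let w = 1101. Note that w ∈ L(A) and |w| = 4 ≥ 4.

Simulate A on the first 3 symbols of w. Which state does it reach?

s1

State sequence: s0 -1-> s0 -1-> s0 -0-> s1

After reading 3 characters, A is in state s1.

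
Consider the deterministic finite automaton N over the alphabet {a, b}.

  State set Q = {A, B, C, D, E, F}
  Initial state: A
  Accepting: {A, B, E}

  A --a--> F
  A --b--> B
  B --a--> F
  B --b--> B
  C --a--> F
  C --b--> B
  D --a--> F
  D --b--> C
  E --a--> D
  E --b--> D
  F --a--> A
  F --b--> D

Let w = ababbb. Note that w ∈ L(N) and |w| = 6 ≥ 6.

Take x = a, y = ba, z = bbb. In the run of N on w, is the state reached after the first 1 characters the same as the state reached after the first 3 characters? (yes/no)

State sequence: A -a-> F -b-> D -a-> F

After x (step 1): F. After xy (step 3): F.
They match, so y = ba drives N around a cycle from F back to itself; pumping y any number of times keeps N in F before reading z, and xyⁱz ∈ L(N) for every i ≥ 0.

yes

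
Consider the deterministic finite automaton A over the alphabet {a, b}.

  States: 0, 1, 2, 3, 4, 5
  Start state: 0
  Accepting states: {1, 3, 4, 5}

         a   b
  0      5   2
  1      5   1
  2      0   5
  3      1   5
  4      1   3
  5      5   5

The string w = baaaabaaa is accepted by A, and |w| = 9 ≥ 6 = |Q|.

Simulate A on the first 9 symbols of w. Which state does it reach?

Run of A on the first 9 characters of w = b a a a a b a a a:
  step 0: 0  (start)
  step 1: 2  (read b: 0→2)
  step 2: 0  (read a: 2→0)
  step 3: 5  (read a: 0→5)
  step 4: 5  (read a: 5→5)
  step 5: 5  (read a: 5→5)
  step 6: 5  (read b: 5→5)
  step 7: 5  (read a: 5→5)
  step 8: 5  (read a: 5→5)
  step 9: 5  (read a: 5→5)

After reading 9 characters, A is in state 5.

5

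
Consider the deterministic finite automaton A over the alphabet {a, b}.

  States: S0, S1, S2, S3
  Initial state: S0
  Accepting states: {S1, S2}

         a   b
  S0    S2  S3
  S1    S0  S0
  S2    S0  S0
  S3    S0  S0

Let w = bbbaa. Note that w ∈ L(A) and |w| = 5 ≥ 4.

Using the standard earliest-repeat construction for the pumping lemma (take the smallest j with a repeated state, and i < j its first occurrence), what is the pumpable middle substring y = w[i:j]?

bb

State sequence: S0 -b-> S3 -b-> S0 -b-> S3 -a-> S0 -a-> S2
First repeat at step 2: S0 was already visited.

So i = 0, j = 2, giving x = w[0:0] = ε, y = w[0:2] = bb, z = w[2:5] = baa.
Check: |xy| = 2 ≤ 4 and |y| = 2 ≥ 1. Reading y takes A from S0 back to S0, so every xyⁱz is accepted.
Pumping length from the standard proof: p = 4 (the number of states). The repeated state found above gives |xy| = j ≤ 4 and |y| = j − i ≥ 1.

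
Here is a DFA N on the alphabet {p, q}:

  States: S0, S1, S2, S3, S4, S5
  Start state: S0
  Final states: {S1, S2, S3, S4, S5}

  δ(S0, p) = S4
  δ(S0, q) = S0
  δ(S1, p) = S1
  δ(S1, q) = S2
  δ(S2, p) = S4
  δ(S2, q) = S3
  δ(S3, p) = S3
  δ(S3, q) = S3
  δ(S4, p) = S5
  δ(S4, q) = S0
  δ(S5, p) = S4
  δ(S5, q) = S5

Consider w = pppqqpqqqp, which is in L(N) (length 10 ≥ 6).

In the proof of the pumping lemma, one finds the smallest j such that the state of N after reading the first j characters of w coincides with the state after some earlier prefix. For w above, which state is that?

Run of N on w = p p p q q p q q q p:
  step 0: S0  (start)
  step 1: S4  (read p: S0→S4)
  step 2: S5  (read p: S4→S5)
  step 3: S4  (read p: S5→S4)   ← first repeat (S4 seen earlier)
  step 4: S0  (read q: S4→S0)
  step 5: S0  (read q: S0→S0)
  step 6: S4  (read p: S0→S4)
  step 7: S0  (read q: S4→S0)
  step 8: S0  (read q: S0→S0)
  step 9: S0  (read q: S0→S0)
  step 10: S4  (read p: S0→S4)

The earliest repeat is at step j = 3: N is in S4, which it already visited at step i = 1.
The DFA has 6 states, so the proof of the pumping lemma guarantees a repeated state among the first 6+1 visited; the segment between the two visits is the pumpable y.

S4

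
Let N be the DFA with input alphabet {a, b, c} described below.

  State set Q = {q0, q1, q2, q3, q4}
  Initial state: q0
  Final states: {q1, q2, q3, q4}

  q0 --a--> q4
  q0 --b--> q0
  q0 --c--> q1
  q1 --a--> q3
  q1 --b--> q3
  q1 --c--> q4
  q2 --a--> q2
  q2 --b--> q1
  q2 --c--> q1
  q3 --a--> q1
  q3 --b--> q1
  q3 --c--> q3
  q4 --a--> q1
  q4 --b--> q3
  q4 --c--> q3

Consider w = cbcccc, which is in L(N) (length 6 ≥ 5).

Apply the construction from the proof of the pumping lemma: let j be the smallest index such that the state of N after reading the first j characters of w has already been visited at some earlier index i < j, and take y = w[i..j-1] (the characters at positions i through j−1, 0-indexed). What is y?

State sequence: q0 -c-> q1 -b-> q3 -c-> q3 -c-> q3 -c-> q3 -c-> q3
First repeat at step 3: q3 was already visited.

So i = 2, j = 3, giving x = w[0:2] = cb, y = w[2:3] = c, z = w[3:6] = ccc.
Check: |xy| = 3 ≤ 5 and |y| = 1 ≥ 1. Reading y takes N from q3 back to q3, so every xyⁱz is accepted.
The DFA has 5 states, so the proof of the pumping lemma guarantees a repeated state among the first 5+1 visited; the segment between the two visits is the pumpable y.

c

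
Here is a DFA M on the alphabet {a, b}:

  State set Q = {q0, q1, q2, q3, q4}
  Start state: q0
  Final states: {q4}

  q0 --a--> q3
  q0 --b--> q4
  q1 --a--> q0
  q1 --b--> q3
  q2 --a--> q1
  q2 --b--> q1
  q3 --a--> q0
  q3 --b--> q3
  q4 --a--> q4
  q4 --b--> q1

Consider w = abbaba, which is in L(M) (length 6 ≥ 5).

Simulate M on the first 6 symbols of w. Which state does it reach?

q4

State sequence: q0 -a-> q3 -b-> q3 -b-> q3 -a-> q0 -b-> q4 -a-> q4

After reading 6 characters, M is in state q4.
(This kind of state-tracing is the core of the pumping-lemma construction: with 5 states, pigeonhole forces a repeat within the first 5 steps.)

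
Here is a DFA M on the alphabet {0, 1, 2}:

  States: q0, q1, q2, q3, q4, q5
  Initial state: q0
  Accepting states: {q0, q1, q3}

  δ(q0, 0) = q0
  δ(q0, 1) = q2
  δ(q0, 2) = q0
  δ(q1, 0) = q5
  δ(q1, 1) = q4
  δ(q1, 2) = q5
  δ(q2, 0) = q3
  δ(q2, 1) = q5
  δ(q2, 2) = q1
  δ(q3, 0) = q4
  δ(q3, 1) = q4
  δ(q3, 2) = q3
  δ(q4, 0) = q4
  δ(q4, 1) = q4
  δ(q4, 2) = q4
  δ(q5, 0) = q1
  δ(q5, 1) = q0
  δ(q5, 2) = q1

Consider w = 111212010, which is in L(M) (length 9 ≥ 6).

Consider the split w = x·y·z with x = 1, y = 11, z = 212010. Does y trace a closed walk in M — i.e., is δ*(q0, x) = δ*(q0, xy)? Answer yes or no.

Run of M on the first 3 characters of w = 1 1 1:
  step 0: q0  (start)
  step 1: q2  (read 1: q0→q2)
  step 2: q5  (read 1: q2→q5)
  step 3: q0  (read 1: q5→q0)

After x (step 1): q2. After xy (step 3): q0.
They differ (q2 ≠ q0), so y is not a cycle from the state after x; this split is not the one the pumping-lemma construction produces, and pumping y need not keep the string in L(M).

no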